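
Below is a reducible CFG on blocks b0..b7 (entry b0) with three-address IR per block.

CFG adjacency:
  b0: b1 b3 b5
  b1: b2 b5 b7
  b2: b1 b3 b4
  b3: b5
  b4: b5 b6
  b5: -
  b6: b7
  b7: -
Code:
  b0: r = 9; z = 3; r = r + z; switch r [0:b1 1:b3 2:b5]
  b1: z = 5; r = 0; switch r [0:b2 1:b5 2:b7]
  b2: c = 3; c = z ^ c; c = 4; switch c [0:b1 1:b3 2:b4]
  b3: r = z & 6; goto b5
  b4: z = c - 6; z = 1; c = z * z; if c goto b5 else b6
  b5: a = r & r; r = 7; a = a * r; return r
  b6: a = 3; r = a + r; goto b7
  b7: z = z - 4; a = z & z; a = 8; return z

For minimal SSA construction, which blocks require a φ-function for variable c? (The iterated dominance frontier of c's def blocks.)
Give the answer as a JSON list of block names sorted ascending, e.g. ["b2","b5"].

idom tree: b1←b0 b2←b1 b3←b0 b4←b2 b5←b0 b6←b4 b7←b1
Join-block Dom:
  b1: preds {b0,b2}: {b0} ∩ {b0,b1,b2} = {b0}; idom=b0
  b3: preds {b0,b2}: {b0} ∩ {b0,b1,b2} = {b0}; idom=b0
  b5: preds {b0,b1,b3,b4}: {b0} ∩ {b0,b1} ∩ {b0,b3} ∩ {b0,b1,b2,b4} = {b0}; idom=b0
  b7: preds {b1,b6}: {b0,b1} ∩ {b0,b1,b2,b4,b6} = {b0,b1}; idom=b1

DF derivation:
  b1←b0: walk · to b0
  b1←b2: walk b2→b1 to b0
  b3←b0: walk · to b0
  b3←b2: walk b2→b1 to b0
  b5←b0: walk · to b0
  b5←b1: walk b1 to b0
  b5←b3: walk b3 to b0
  b5←b4: walk b4→b2→b1 to b0
  b7←b1: walk · to b1
  b7←b6: walk b6→b4→b2 to b1
  DF(b0)=∅
  DF(b1)={b1,b3,b5}
  DF(b2)={b1,b3,b5,b7}
  DF(b3)={b5}
  DF(b4)={b5,b7}
  DF(b5)=∅
  DF(b6)={b7}
  DF(b7)=∅

φ for c: defs {b2,b4}
  DF⁺ = {b1,b3,b5,b7}

Answer: ["b1", "b3", "b5", "b7"]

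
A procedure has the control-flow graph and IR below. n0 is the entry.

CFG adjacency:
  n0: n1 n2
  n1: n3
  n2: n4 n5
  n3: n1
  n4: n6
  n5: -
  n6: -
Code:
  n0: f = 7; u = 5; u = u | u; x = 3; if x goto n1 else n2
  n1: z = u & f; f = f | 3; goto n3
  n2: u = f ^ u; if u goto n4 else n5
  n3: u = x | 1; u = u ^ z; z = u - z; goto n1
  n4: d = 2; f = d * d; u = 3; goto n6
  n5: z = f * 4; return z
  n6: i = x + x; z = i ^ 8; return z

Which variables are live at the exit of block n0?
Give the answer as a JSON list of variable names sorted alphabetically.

Per-block:
  n0: {f,u,x} / ∅
  n1: {f,z} / {f,u}
  n2: {u} / {f,u}
  n3: {u,z} / {x,z}
  n4: {d,f,u} / ∅
  n5: {z} / {f}
  n6: {i,z} / {x}

Live sets:
  n0 li=∅ lo={f,u,x}
  n1 li={f,u,x} lo={f,x,z}
  n2 li={f,u,x} lo={f,x}
  n3 li={f,x,z} lo={f,u,x}
  n4 li={x} lo={x}
  n5 li={f} lo=∅
  n6 li={x} lo=∅

live-out(n0) = ["f", "u", "x"]

Answer: ["f", "u", "x"]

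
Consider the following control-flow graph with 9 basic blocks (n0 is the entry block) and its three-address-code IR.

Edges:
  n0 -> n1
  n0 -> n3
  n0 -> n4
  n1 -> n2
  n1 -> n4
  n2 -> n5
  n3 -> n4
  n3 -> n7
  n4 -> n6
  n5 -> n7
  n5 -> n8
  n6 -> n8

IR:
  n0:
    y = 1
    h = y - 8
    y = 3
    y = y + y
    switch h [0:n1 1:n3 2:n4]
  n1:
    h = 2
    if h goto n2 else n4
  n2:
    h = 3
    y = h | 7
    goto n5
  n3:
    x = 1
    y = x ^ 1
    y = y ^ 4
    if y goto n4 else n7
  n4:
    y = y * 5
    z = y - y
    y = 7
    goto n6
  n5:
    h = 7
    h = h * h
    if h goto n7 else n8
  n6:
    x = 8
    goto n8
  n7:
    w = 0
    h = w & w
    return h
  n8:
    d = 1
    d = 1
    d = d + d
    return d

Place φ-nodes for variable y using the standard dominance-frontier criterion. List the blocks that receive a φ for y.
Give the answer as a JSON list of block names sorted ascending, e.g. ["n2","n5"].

Answer: ["n4", "n7", "n8"]

Working:
idom tree: n1←n0 n2←n1 n3←n0 n4←n0 n5←n2 n6←n4 n7←n0 n8←n0
Join-block Dom:
  n4: preds {n0,n1,n3}: {n0} ∩ {n0,n1} ∩ {n0,n3} = {n0}; idom=n0
  n7: preds {n3,n5}: {n0,n3} ∩ {n0,n1,n2,n5} = {n0}; idom=n0
  n8: preds {n5,n6}: {n0,n1,n2,n5} ∩ {n0,n4,n6} = {n0}; idom=n0

Frontier:
  n4←n0: walk · to n0
  n4←n1: walk n1 to n0
  n4←n3: walk n3 to n0
  n7←n3: walk n3 to n0
  n7←n5: walk n5→n2→n1 to n0
  n8←n5: walk n5→n2→n1 to n0
  n8←n6: walk n6→n4 to n0
  n0 → ∅
  n1 → {n4,n7,n8}
  n2 → {n7,n8}
  n3 → {n4,n7}
  n4 → {n8}
  n5 → {n7,n8}
  n6 → {n8}
  n7 → ∅
  n8 → ∅

φ for y: defs {n0,n2,n3,n4}
  DF⁺ = {n4,n7,n8}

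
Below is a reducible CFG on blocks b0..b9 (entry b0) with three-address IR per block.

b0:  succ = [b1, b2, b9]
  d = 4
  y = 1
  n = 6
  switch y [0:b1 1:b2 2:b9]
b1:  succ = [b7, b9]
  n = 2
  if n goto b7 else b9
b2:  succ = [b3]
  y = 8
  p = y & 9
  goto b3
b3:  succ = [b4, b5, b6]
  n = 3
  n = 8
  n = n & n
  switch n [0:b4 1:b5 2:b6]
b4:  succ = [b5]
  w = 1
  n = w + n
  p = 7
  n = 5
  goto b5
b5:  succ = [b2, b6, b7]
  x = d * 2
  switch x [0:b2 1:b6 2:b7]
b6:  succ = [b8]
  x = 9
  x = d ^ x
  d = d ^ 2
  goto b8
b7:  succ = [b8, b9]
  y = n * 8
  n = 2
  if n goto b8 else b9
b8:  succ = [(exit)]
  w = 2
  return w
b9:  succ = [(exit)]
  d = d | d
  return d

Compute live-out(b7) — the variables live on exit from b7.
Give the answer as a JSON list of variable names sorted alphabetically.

Answer: ["d"]

Working:
def/use:
  b0: def={d,n,y} ue=∅
  b1: def={n} ue=∅
  b2: def={p,y} ue=∅
  b3: def={n} ue=∅
  b4: def={n,p,w} ue={n}
  b5: def={x} ue={d}
  b6: def={d,x} ue={d}
  b7: def={n,y} ue={n}
  b8: def={w} ue=∅
  b9: def={d} ue={d}

Liveness:
  live b0: ∅→{d}
  live b1: {d}→{d,n}
  live b2: {d}→{d}
  live b3: {d}→{d,n}
  live b4: {d,n}→{d,n}
  live b5: {d,n}→{d,n}
  live b6: {d}→∅
  live b7: {d,n}→{d}
  live b8: ∅→∅
  live b9: {d}→∅

live-out(b7) = ["d"]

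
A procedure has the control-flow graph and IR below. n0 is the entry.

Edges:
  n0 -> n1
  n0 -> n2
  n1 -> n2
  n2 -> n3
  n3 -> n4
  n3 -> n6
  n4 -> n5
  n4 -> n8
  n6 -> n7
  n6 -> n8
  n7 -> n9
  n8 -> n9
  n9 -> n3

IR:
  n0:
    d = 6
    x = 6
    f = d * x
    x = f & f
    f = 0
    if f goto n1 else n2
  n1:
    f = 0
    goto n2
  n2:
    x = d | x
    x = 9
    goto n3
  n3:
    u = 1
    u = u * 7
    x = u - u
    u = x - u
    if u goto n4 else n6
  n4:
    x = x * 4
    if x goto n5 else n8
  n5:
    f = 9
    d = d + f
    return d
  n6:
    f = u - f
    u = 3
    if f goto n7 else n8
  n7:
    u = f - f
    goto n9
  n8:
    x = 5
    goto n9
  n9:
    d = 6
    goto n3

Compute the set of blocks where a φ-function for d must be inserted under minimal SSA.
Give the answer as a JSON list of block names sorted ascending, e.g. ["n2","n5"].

idom tree: n1←n0 n2←n0 n3←n2 n4←n3 n5←n4 n6←n3 n7←n6 n8←n3 n9←n3
Join-block Dom:
  n2: preds {n0,n1}: {n0} ∩ {n0,n1} = {n0}; idom=n0
  n3: preds {n2,n9}: {n0,n2} ∩ {n0,n2,n3,n9} = {n0,n2}; idom=n2
  n8: preds {n4,n6}: {n0,n2,n3,n4} ∩ {n0,n2,n3,n6} = {n0,n2,n3}; idom=n3
  n9: preds {n7,n8}: {n0,n2,n3,n6,n7} ∩ {n0,n2,n3,n8} = {n0,n2,n3}; idom=n3

Frontier:
  join n2 pred n0: · stop@n0
  join n2 pred n1: n1 stop@n0
  join n3 pred n2: · stop@n2
  join n3 pred n9: n9→n3 stop@n2
  join n8 pred n4: n4 stop@n3
  join n8 pred n6: n6 stop@n3
  join n9 pred n7: n7→n6 stop@n3
  join n9 pred n8: n8 stop@n3
  DF(n0)=∅
  DF(n1)={n2}
  DF(n2)=∅
  DF(n3)={n3}
  DF(n4)={n8}
  DF(n5)=∅
  DF(n6)={n8,n9}
  DF(n7)={n9}
  DF(n8)={n9}
  DF(n9)={n3}

φ for d: defs {n0,n5,n9}
  DF⁺ = {n3}

Answer: ["n3"]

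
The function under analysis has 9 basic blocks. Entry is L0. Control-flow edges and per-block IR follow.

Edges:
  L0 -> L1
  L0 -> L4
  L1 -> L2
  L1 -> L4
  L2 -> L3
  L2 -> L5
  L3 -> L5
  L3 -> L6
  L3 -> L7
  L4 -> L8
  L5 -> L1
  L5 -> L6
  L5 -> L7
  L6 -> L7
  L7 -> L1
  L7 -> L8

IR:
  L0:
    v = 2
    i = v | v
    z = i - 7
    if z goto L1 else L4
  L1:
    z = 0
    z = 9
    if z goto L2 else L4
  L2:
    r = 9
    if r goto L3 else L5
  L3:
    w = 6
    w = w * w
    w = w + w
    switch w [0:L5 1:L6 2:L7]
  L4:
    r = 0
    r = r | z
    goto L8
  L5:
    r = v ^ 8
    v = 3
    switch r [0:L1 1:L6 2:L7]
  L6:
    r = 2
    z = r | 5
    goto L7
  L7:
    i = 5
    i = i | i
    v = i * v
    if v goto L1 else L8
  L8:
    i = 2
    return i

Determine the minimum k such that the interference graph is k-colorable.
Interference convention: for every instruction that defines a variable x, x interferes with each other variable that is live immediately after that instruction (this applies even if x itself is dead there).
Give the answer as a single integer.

def/use:
  L0: {i,v,z} / ∅
  L1: {z} / ∅
  L2: {r} / ∅
  L3: {w} / ∅
  L4: {r} / {z}
  L5: {r,v} / {v}
  L6: {r,z} / ∅
  L7: {i,v} / {v}
  L8: {i} / ∅

Backward fixpoint:
  L0 li=∅ lo={v,z}
  L1 li={v} lo={v,z}
  L2 li={v} lo={v}
  L3 li={v} lo={v}
  L4 li={z} lo=∅
  L5 li={v} lo={v}
  L6 li={v} lo={v}
  L7 li={v} lo={v}
  L8 li=∅ lo=∅

Interfere edges:
  i: {v}
  r: {v,z}
  v: {i,r,w,z}
  w: {v}
  z: {r,v}

Colouring:
  clique {r,v,z} ⇒ need ≥ 3
  assign i→c1 r→c1 v→c0 w→c1 z→c2 — no edge inside a register ⇒ χ ≤ 3
  χ = 3

Answer: 3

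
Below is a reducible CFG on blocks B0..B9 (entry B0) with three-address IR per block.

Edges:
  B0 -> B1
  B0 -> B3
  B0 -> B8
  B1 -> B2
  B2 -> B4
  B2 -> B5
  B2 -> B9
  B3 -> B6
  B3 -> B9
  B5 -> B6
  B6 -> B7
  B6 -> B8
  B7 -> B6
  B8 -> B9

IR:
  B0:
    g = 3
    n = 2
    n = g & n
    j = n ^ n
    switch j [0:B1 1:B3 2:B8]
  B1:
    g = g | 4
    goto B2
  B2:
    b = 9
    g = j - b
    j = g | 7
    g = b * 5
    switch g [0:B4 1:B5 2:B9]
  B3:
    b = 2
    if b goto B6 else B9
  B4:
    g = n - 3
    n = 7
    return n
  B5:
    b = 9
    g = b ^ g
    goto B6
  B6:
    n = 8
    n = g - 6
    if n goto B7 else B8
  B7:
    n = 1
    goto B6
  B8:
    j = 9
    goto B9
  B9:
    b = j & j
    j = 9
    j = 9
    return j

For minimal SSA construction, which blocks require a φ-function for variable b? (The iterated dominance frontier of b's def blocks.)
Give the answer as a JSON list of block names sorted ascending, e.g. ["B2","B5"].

Answer: ["B6", "B8", "B9"]

Working:
idom tree: B1←B0 B2←B1 B3←B0 B4←B2 B5←B2 B6←B0 B7←B6 B8←B0 B9←B0
Dom∩ at merges:
  B6: preds {B3,B5,B7}: {B0,B3} ∩ {B0,B1,B2,B5} ∩ {B0,B6,B7} = {B0}; idom=B0
  B8: preds {B0,B6}: {B0} ∩ {B0,B6} = {B0}; idom=B0
  B9: preds {B2,B3,B8}: {B0,B1,B2} ∩ {B0,B3} ∩ {B0,B8} = {B0}; idom=B0

Frontier:
  B6←B3: walk B3 to B0
  B6←B5: walk B5→B2→B1 to B0
  B6←B7: walk B7→B6 to B0
  B8←B0: walk · to B0
  B8←B6: walk B6 to B0
  B9←B2: walk B2→B1 to B0
  B9←B3: walk B3 to B0
  B9←B8: walk B8 to B0
  B0 → ∅
  B1 → {B6,B9}
  B2 → {B6,B9}
  B3 → {B6,B9}
  B4 → ∅
  B5 → {B6}
  B6 → {B6,B8}
  B7 → {B6}
  B8 → {B9}
  B9 → ∅

φ for b: defs {B2,B3,B5,B9}
  DF⁺ = {B6,B8,B9}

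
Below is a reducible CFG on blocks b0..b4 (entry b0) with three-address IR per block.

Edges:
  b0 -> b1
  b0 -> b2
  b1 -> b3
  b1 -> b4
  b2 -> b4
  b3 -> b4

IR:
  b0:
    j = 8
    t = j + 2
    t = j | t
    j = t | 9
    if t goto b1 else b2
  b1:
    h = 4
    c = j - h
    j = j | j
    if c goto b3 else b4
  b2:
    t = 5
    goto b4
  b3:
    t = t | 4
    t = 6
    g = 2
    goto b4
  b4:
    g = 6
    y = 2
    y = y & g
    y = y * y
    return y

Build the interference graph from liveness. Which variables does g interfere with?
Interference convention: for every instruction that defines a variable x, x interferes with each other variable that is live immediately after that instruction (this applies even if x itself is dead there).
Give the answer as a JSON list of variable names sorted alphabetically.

Per-block:
  b0 def {j,t} use ∅
  b1 def {c,h,j} use {j}
  b2 def {t} use ∅
  b3 def {g,t} use {t}
  b4 def {g,y} use ∅

Liveness:
  b0 li=∅ lo={j,t}
  b1 li={j,t} lo={t}
  b2 li=∅ lo=∅
  b3 li={t} lo=∅
  b4 li=∅ lo=∅

Conflict graph:
  c↔{j,t}
  g↔{y}
  h↔{j,t}
  j↔{c,h,t}
  t↔{c,h,j}
  y↔{g}

N(g) = ["y"]

Answer: ["y"]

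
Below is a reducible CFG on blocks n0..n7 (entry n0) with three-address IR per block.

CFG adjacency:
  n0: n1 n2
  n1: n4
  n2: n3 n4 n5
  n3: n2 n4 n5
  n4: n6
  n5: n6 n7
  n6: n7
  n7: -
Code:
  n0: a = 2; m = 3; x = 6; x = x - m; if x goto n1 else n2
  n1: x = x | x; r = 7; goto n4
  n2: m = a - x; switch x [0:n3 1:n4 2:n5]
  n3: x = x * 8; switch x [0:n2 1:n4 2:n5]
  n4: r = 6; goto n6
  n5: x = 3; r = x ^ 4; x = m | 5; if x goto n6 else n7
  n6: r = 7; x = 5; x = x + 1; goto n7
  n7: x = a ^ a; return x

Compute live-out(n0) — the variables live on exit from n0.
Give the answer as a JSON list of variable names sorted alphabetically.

Answer: ["a", "x"]

Analysis:
Per-block:
  n0: {a,m,x} / ∅
  n1: {r,x} / {x}
  n2: {m} / {a,x}
  n3: {x} / {x}
  n4: {r} / ∅
  n5: {r,x} / {m}
  n6: {r,x} / ∅
  n7: {x} / {a}

Liveness:
  n0: in=∅ out={a,x}
  n1: in={a,x} out={a}
  n2: in={a,x} out={a,m,x}
  n3: in={a,m,x} out={a,m,x}
  n4: in={a} out={a}
  n5: in={a,m} out={a}
  n6: in={a} out={a}
  n7: in={a} out=∅

live-out(n0) = ["a", "x"]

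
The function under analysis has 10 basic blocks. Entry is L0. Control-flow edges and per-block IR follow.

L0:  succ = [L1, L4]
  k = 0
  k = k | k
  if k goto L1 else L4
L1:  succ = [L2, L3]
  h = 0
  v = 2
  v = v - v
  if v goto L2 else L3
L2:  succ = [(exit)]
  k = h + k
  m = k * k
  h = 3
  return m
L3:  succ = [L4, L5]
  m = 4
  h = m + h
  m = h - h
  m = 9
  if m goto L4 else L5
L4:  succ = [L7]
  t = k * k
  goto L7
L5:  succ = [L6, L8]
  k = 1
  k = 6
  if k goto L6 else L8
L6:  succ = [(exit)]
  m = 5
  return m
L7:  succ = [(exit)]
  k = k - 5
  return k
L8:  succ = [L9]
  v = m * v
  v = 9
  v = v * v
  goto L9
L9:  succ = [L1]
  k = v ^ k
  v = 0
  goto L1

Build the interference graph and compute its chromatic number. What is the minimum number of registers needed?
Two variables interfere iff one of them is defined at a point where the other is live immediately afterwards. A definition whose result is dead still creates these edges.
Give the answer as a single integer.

Answer: 4

Analysis:
Block summaries:
  L0: def={k} ue=∅
  L1: def={h,v} ue=∅
  L2: def={h,k,m} ue={h,k}
  L3: def={h,m} ue={h}
  L4: def={t} ue={k}
  L5: def={k} ue=∅
  L6: def={m} ue=∅
  L7: def={k} ue={k}
  L8: def={v} ue={m,v}
  L9: def={k,v} ue={k,v}

Live sets:
  L0 li=∅ lo={k}
  L1 li={k} lo={h,k,v}
  L2 li={h,k} lo=∅
  L3 li={h,k,v} lo={k,m,v}
  L4 li={k} lo={k}
  L5 li={m,v} lo={k,m,v}
  L6 li=∅ lo=∅
  L7 li={k} lo=∅
  L8 li={k,m,v} lo={k,v}
  L9 li={k,v} lo={k}

Conflict graph:
  h — {k,m,v}
  k — {h,m,t,v}
  m — {h,k,v}
  t — {k}
  v — {h,k,m}

Chromatic number:
  lower bound: {h,k,m,v} mutually conflict ⇒ χ ≥ 4
  4-colouring: R0={k}  R1={h,t}  R2={m}  R3={v}
  χ = 4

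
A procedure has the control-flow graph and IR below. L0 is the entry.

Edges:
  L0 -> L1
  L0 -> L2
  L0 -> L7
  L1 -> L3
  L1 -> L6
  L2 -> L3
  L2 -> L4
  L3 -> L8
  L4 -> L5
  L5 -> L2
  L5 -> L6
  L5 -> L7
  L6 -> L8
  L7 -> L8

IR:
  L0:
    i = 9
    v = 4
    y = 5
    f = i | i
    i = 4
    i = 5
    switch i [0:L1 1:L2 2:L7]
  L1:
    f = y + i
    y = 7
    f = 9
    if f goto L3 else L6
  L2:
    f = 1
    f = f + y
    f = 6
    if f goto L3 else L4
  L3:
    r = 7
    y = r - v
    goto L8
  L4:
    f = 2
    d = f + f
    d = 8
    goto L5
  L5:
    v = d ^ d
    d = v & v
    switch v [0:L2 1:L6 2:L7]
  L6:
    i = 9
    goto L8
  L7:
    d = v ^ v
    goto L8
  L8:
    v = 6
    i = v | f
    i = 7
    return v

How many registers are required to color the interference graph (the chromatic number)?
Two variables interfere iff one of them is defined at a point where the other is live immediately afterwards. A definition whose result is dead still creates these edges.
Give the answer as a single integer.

Answer: 4

Working:
Per-block:
  L0: def={f,i,v,y} ue=∅
  L1: def={f,y} ue={i,y}
  L2: def={f} ue={y}
  L3: def={r,y} ue={v}
  L4: def={d,f} ue=∅
  L5: def={d,v} ue={d}
  L6: def={i} ue=∅
  L7: def={d} ue={v}
  L8: def={i,v} ue={f}

Live sets:
  L0 li=∅ lo={f,i,v,y}
  L1 li={i,v,y} lo={f,v}
  L2 li={v,y} lo={f,v,y}
  L3 li={f,v} lo={f}
  L4 li={y} lo={d,f,y}
  L5 li={d,f,y} lo={f,v,y}
  L6 li={f} lo={f}
  L7 li={f,v} lo={f}
  L8 li={f} lo=∅

Interference:
  d — {f,v,y}
  f — {d,i,r,v,y}
  i — {f,v,y}
  r — {f,v}
  v — {d,f,i,r,y}
  y — {d,f,i,v}

Chromatic number:
  {d,f,v,y} pairwise interfere (4-clique) ⇒ χ ≥ 4
  4-colouring: r0={f}  r1={v}  r2={r,y}  r3={d,i}
  χ = 4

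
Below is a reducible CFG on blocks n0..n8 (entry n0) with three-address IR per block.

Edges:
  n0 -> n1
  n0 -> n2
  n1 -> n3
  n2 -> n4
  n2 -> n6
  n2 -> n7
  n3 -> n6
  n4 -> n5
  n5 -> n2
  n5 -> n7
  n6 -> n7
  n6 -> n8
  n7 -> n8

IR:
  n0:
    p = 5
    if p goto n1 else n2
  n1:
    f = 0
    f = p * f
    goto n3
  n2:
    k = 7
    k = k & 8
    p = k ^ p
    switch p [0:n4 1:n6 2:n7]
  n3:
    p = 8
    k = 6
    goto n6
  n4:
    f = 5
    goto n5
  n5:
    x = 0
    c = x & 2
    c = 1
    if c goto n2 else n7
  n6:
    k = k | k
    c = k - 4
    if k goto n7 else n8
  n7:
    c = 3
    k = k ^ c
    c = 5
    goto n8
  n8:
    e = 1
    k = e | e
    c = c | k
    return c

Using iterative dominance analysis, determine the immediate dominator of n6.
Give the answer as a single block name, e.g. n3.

Answer: n0

Working:
idom tree: n1←n0 n2←n0 n3←n1 n4←n2 n5←n4 n6←n0 n7←n0 n8←n0
Dom at joins:
  n2: preds {n0,n5}: {n0} ∩ {n0,n2,n4,n5} = {n0}; idom=n0
  n6: preds {n2,n3}: {n0,n2} ∩ {n0,n1,n3} = {n0}; idom=n0
  n7: preds {n2,n5,n6}: {n0,n2} ∩ {n0,n2,n4,n5} ∩ {n0,n6} = {n0}; idom=n0
  n8: preds {n6,n7}: {n0,n6} ∩ {n0,n7} = {n0}; idom=n0

idom(n6) = n0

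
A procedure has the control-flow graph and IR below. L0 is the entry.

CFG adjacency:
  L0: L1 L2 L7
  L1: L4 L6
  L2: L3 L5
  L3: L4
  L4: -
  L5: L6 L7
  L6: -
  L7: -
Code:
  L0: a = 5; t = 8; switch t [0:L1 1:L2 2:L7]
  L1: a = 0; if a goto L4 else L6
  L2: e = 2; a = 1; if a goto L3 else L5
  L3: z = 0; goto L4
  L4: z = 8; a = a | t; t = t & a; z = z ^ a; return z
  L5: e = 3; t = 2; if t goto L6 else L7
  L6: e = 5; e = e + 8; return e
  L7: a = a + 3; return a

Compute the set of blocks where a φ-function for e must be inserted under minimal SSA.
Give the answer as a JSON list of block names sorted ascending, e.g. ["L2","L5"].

idom tree: L1←L0 L2←L0 L3←L2 L4←L0 L5←L2 L6←L0 L7←L0
Dom∩ at merges:
  L4: preds {L1,L3}: {L0,L1} ∩ {L0,L2,L3} = {L0}; idom=L0
  L6: preds {L1,L5}: {L0,L1} ∩ {L0,L2,L5} = {L0}; idom=L0
  L7: preds {L0,L5}: {L0} ∩ {L0,L2,L5} = {L0}; idom=L0

DF walk-up:
  join L4 pred L1: L1 stop@L0
  join L4 pred L3: L3→L2 stop@L0
  join L6 pred L1: L1 stop@L0
  join L6 pred L5: L5→L2 stop@L0
  join L7 pred L0: · stop@L0
  join L7 pred L5: L5→L2 stop@L0
  L0 → ∅
  L1 → {L4,L6}
  L2 → {L4,L6,L7}
  L3 → {L4}
  L4 → ∅
  L5 → {L6,L7}
  L6 → ∅
  L7 → ∅

φ for e: defs {L2,L5,L6}
  DF⁺ = {L4,L6,L7}

Answer: ["L4", "L6", "L7"]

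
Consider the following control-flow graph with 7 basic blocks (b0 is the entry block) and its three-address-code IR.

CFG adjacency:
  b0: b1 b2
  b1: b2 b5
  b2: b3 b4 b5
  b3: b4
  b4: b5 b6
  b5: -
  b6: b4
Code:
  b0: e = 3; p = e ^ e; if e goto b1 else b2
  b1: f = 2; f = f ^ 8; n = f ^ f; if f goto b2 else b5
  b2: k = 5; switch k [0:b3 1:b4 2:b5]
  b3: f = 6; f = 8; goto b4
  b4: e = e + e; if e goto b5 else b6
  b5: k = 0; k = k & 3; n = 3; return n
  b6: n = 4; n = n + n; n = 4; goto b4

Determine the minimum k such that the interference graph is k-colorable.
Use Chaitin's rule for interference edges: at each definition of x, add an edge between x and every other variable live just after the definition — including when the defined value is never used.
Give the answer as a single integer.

Answer: 3

Analysis:
def/use:
  b0 def {e,p} use ∅
  b1 def {f,n} use ∅
  b2 def {k} use ∅
  b3 def {f} use ∅
  b4 def {e} use {e}
  b5 def {k,n} use ∅
  b6 def {n} use ∅

Liveness:
  b0 li=∅ lo={e}
  b1 li={e} lo={e}
  b2 li={e} lo={e}
  b3 li={e} lo={e}
  b4 li={e} lo={e}
  b5 li=∅ lo=∅
  b6 li={e} lo={e}

Interfere edges:
  e — {f,k,n,p}
  f — {e,n}
  k — {e}
  n — {e,f}
  p — {e}

Chromatic number:
  {e,f,n} pairwise interfere (3-clique) ⇒ χ ≥ 3
  assign e→R0 f→R1 k→R1 n→R2 p→R1 — no edge inside a register ⇒ χ ≤ 3
  χ = 3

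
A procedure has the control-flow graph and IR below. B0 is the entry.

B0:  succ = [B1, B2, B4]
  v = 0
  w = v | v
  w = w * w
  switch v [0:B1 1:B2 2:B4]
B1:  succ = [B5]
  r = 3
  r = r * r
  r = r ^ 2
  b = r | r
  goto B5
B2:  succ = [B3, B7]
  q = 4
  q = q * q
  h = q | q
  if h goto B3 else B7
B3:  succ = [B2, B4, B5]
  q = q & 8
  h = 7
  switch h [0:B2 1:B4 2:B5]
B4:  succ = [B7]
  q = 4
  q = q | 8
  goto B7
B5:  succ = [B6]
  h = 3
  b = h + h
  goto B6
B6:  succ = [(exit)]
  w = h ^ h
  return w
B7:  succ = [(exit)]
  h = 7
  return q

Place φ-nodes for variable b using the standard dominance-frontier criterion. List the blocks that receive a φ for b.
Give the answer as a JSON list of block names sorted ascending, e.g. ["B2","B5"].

Answer: ["B5"]

Working:
idom tree: B1←B0 B2←B0 B3←B2 B4←B0 B5←B0 B6←B5 B7←B0
Join-block Dom:
  B2: preds {B0,B3}: {B0} ∩ {B0,B2,B3} = {B0}; idom=B0
  B4: preds {B0,B3}: {B0} ∩ {B0,B2,B3} = {B0}; idom=B0
  B5: preds {B1,B3}: {B0,B1} ∩ {B0,B2,B3} = {B0}; idom=B0
  B7: preds {B2,B4}: {B0,B2} ∩ {B0,B4} = {B0}; idom=B0

DF walk-up:
  join B2 pred B0: · stop@B0
  join B2 pred B3: B3→B2 stop@B0
  join B4 pred B0: · stop@B0
  join B4 pred B3: B3→B2 stop@B0
  join B5 pred B1: B1 stop@B0
  join B5 pred B3: B3→B2 stop@B0
  join B7 pred B2: B2 stop@B0
  join B7 pred B4: B4 stop@B0
  DF(B0)=∅
  DF(B1)={B5}
  DF(B2)={B2,B4,B5,B7}
  DF(B3)={B2,B4,B5}
  DF(B4)={B7}
  DF(B5)=∅
  DF(B6)=∅
  DF(B7)=∅

φ for b: defs {B1,B5}
  DF⁺ = {B5}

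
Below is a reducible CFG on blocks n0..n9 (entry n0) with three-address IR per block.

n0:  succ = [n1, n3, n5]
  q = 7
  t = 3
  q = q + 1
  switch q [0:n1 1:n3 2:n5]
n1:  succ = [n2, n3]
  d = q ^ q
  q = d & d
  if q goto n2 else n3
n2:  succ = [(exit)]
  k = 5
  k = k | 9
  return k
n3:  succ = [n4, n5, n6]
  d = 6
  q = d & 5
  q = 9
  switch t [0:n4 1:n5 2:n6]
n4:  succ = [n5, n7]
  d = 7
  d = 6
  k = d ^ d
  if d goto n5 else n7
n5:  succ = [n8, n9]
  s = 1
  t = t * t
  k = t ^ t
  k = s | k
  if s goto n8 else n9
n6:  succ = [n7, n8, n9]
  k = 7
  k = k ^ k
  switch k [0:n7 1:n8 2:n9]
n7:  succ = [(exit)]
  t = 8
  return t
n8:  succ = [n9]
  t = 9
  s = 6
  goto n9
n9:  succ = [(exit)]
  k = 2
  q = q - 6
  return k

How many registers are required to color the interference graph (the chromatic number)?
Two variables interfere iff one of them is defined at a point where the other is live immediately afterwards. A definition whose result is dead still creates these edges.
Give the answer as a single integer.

Block summaries:
  n0 def {q,t} use ∅
  n1 def {d,q} use {q}
  n2 def {k} use ∅
  n3 def {d,q} use {t}
  n4 def {d,k} use ∅
  n5 def {k,s,t} use {t}
  n6 def {k} use ∅
  n7 def {t} use ∅
  n8 def {s,t} use ∅
  n9 def {k,q} use {q}

Liveness:
  n0: in=∅ out={q,t}
  n1: in={q,t} out={t}
  n2: in=∅ out=∅
  n3: in={t} out={q,t}
  n4: in={q,t} out={q,t}
  n5: in={q,t} out={q}
  n6: in={q} out={q}
  n7: in=∅ out=∅
  n8: in={q} out={q}
  n9: in={q} out=∅

Interfere edges:
  d: {k,q,t}
  k: {d,q,s,t}
  q: {d,k,s,t}
  s: {k,q,t}
  t: {d,k,q,s}

Chromatic number:
  lower bound: {d,k,q,t} mutually conflict ⇒ χ ≥ 4
  assign d→R3 k→R0 q→R1 s→R3 t→R2 — no edge inside a register ⇒ χ ≤ 4
  χ = 4

Answer: 4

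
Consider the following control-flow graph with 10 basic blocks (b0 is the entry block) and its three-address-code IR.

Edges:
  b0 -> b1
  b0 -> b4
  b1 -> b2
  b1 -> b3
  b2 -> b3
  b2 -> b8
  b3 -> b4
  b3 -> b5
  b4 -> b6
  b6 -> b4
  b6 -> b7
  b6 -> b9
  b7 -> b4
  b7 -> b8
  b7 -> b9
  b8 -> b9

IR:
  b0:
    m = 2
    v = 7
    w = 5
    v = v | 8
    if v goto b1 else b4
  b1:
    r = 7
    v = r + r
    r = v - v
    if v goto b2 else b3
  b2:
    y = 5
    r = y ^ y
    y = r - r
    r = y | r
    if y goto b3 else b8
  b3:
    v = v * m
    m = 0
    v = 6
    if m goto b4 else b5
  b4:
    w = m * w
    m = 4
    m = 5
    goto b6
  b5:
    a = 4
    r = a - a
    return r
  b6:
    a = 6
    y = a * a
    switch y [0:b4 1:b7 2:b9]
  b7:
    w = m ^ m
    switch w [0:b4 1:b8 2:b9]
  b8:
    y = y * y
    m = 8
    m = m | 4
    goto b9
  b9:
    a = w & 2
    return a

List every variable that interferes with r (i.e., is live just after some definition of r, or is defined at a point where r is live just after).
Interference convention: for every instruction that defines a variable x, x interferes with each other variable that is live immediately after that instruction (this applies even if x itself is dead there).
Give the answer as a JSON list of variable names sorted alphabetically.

def/use:
  b0: def={m,v,w} ue=∅
  b1: def={r,v} ue=∅
  b2: def={r,y} ue=∅
  b3: def={m,v} ue={m,v}
  b4: def={m,w} ue={m,w}
  b5: def={a,r} ue=∅
  b6: def={a,y} ue=∅
  b7: def={w} ue={m}
  b8: def={m,y} ue={y}
  b9: def={a} ue={w}

Backward fixpoint:
  b0: in=∅ out={m,w}
  b1: in={m,w} out={m,v,w}
  b2: in={m,v,w} out={m,v,w,y}
  b3: in={m,v,w} out={m,w}
  b4: in={m,w} out={m,w}
  b5: in=∅ out=∅
  b6: in={m,w} out={m,w,y}
  b7: in={m,y} out={m,w,y}
  b8: in={w,y} out={w}
  b9: in={w} out=∅

Interfere edges:
  a↔{m,w}
  m↔{a,r,v,w,y}
  r↔{m,v,w,y}
  v↔{m,r,w,y}
  w↔{a,m,r,v,y}
  y↔{m,r,v,w}

N(r) = ["m", "v", "w", "y"]

Answer: ["m", "v", "w", "y"]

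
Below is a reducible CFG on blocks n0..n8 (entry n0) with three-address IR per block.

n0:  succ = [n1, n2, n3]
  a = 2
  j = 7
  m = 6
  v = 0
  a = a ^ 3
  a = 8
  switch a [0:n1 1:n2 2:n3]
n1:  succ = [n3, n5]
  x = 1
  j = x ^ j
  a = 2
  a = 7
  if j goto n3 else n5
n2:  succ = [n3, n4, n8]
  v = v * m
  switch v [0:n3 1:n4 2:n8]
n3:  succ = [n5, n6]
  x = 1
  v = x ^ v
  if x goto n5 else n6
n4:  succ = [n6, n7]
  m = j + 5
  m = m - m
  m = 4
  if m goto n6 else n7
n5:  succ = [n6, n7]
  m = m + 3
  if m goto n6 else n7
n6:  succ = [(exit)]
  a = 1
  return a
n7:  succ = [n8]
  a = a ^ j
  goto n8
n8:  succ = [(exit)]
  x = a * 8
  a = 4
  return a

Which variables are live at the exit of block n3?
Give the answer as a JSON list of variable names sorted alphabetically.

Block summaries:
  n0 def {a,j,m,v} use ∅
  n1 def {a,j,x} use {j}
  n2 def {v} use {m,v}
  n3 def {v,x} use {v}
  n4 def {m} use {j}
  n5 def {m} use {m}
  n6 def {a} use ∅
  n7 def {a} use {a,j}
  n8 def {a,x} use {a}

Live sets:
  n0 li=∅ lo={a,j,m,v}
  n1 li={j,m,v} lo={a,j,m,v}
  n2 li={a,j,m,v} lo={a,j,m,v}
  n3 li={a,j,m,v} lo={a,j,m}
  n4 li={a,j} lo={a,j}
  n5 li={a,j,m} lo={a,j}
  n6 li=∅ lo=∅
  n7 li={a,j} lo={a}
  n8 li={a} lo=∅

live-out(n3) = ["a", "j", "m"]

Answer: ["a", "j", "m"]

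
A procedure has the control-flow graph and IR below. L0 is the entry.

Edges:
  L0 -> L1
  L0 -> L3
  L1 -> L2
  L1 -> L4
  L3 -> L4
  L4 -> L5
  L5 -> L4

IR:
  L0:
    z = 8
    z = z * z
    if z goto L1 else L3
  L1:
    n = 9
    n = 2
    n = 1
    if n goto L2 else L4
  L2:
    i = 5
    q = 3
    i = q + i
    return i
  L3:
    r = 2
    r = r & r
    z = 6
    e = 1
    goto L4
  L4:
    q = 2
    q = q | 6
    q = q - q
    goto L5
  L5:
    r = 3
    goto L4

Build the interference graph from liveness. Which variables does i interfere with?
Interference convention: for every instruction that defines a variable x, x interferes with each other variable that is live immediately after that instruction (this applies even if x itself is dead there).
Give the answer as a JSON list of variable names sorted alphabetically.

def/use:
  L0 def {z} use ∅
  L1 def {n} use ∅
  L2 def {i,q} use ∅
  L3 def {e,r,z} use ∅
  L4 def {q} use ∅
  L5 def {r} use ∅

Live sets:
  L0 li=∅ lo=∅
  L1 li=∅ lo=∅
  L2 li=∅ lo=∅
  L3 li=∅ lo=∅
  L4 li=∅ lo=∅
  L5 li=∅ lo=∅

Interference:
  e — ∅
  i — {q}
  n — ∅
  q — {i}
  r — ∅
  z — ∅

N(i) = ["q"]

Answer: ["q"]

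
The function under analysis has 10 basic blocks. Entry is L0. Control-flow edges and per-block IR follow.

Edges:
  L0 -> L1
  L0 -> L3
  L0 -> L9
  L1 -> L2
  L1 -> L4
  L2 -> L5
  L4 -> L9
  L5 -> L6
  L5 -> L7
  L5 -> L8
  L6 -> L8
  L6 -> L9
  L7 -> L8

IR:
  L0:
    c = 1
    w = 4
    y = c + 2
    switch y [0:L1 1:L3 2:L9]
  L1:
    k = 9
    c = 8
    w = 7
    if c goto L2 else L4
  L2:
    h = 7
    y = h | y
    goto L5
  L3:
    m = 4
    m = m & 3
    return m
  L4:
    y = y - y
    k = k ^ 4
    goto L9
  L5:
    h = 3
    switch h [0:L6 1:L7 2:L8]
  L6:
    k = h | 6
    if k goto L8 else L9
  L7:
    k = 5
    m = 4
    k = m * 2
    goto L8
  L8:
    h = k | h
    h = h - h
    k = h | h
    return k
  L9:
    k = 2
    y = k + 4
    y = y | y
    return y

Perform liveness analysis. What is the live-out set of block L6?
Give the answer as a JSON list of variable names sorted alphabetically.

def/use:
  L0: {c,w,y} / ∅
  L1: {c,k,w} / ∅
  L2: {h,y} / {y}
  L3: {m} / ∅
  L4: {k,y} / {k,y}
  L5: {h} / ∅
  L6: {k} / {h}
  L7: {k,m} / ∅
  L8: {h,k} / {h,k}
  L9: {k,y} / ∅

Live sets:
  live L0: ∅→{y}
  live L1: {y}→{k,y}
  live L2: {k,y}→{k}
  live L3: ∅→∅
  live L4: {k,y}→∅
  live L5: {k}→{h,k}
  live L6: {h}→{h,k}
  live L7: {h}→{h,k}
  live L8: {h,k}→∅
  live L9: ∅→∅

live-out(L6) = ["h", "k"]

Answer: ["h", "k"]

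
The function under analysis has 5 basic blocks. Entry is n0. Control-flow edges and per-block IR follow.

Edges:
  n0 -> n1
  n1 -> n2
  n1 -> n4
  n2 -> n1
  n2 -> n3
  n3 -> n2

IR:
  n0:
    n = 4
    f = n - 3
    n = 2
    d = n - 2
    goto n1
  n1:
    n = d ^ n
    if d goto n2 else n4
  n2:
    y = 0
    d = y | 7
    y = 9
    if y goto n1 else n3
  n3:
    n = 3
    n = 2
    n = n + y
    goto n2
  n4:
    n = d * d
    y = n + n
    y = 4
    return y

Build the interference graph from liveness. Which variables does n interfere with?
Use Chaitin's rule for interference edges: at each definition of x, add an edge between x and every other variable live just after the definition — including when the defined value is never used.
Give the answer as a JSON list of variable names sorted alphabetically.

Answer: ["d", "y"]

Derivation:
def/use:
  n0: {d,f,n} / ∅
  n1: {n} / {d,n}
  n2: {d,y} / ∅
  n3: {n} / {y}
  n4: {n,y} / {d}

Backward fixpoint:
  n0 li=∅ lo={d,n}
  n1 li={d,n} lo={d,n}
  n2 li={n} lo={d,n,y}
  n3 li={y} lo={n}
  n4 li={d} lo=∅

Interfere edges:
  d: {n,y}
  f: ∅
  n: {d,y}
  y: {d,n}

N(n) = ["d", "y"]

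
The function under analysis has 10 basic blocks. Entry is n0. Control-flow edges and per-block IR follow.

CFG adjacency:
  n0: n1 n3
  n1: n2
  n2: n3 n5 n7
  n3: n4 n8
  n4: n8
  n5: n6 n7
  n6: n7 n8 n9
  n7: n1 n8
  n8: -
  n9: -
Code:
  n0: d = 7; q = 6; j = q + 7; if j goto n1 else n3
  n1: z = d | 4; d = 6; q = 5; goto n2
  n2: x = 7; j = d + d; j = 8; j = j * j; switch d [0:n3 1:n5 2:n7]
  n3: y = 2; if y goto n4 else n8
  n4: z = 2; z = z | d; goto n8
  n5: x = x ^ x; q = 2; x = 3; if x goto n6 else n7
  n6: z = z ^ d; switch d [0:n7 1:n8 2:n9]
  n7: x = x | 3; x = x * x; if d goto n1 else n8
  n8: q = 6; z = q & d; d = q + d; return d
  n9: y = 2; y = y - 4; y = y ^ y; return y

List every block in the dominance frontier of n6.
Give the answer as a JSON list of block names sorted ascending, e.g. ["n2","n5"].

Answer: ["n7", "n8"]

Working:
idom tree: n1←n0 n2←n1 n3←n0 n4←n3 n5←n2 n6←n5 n7←n2 n8←n0 n9←n6
Dom at joins:
  n1: preds {n0,n7}: {n0} ∩ {n0,n1,n2,n7} = {n0}; idom=n0
  n3: preds {n0,n2}: {n0} ∩ {n0,n1,n2} = {n0}; idom=n0
  n7: preds {n2,n5,n6}: {n0,n1,n2} ∩ {n0,n1,n2,n5} ∩ {n0,n1,n2,n5,n6} = {n0,n1,n2}; idom=n2
  n8: preds {n3,n4,n6,n7}: {n0,n3} ∩ {n0,n3,n4} ∩ {n0,n1,n2,n5,n6} ∩ {n0,n1,n2,n7} = {n0}; idom=n0

DF walk-up:
  join n1 pred n0: · stop@n0
  join n1 pred n7: n7→n2→n1 stop@n0
  join n3 pred n0: · stop@n0
  join n3 pred n2: n2→n1 stop@n0
  join n7 pred n2: · stop@n2
  join n7 pred n5: n5 stop@n2
  join n7 pred n6: n6→n5 stop@n2
  join n8 pred n3: n3 stop@n0
  join n8 pred n4: n4→n3 stop@n0
  join n8 pred n6: n6→n5→n2→n1 stop@n0
  join n8 pred n7: n7→n2→n1 stop@n0
  n0: DF=∅
  n1: DF={n1,n3,n8}
  n2: DF={n1,n3,n8}
  n3: DF={n8}
  n4: DF={n8}
  n5: DF={n7,n8}
  n6: DF={n7,n8}
  n7: DF={n1,n8}
  n8: DF=∅
  n9: DF=∅

DF(n6) = ["n7", "n8"]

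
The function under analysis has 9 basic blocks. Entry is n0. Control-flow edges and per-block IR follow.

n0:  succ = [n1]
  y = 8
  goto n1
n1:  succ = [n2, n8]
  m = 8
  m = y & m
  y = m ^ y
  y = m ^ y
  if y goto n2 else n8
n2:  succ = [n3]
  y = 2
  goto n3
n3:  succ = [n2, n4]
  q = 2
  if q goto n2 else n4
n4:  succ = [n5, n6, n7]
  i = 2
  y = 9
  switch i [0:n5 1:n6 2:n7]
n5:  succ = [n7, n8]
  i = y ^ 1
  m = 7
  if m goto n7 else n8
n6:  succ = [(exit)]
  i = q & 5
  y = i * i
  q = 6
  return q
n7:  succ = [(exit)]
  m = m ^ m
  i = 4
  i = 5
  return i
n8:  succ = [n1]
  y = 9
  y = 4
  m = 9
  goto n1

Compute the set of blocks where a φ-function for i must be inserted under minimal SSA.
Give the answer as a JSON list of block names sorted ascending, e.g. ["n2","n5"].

Answer: ["n1", "n7", "n8"]

Working:
idom tree: n1←n0 n2←n1 n3←n2 n4←n3 n5←n4 n6←n4 n7←n4 n8←n1
Dom at joins:
  n1: preds {n0,n8}: {n0} ∩ {n0,n1,n8} = {n0}; idom=n0
  n2: preds {n1,n3}: {n0,n1} ∩ {n0,n1,n2,n3} = {n0,n1}; idom=n1
  n7: preds {n4,n5}: {n0,n1,n2,n3,n4} ∩ {n0,n1,n2,n3,n4,n5} = {n0,n1,n2,n3,n4}; idom=n4
  n8: preds {n1,n5}: {n0,n1} ∩ {n0,n1,n2,n3,n4,n5} = {n0,n1}; idom=n1

DF derivation:
  join n1 pred n0: · stop@n0
  join n1 pred n8: n8→n1 stop@n0
  join n2 pred n1: · stop@n1
  join n2 pred n3: n3→n2 stop@n1
  join n7 pred n4: · stop@n4
  join n7 pred n5: n5 stop@n4
  join n8 pred n1: · stop@n1
  join n8 pred n5: n5→n4→n3→n2 stop@n1
  DF(n0)=∅
  DF(n1)={n1}
  DF(n2)={n2,n8}
  DF(n3)={n2,n8}
  DF(n4)={n8}
  DF(n5)={n7,n8}
  DF(n6)=∅
  DF(n7)=∅
  DF(n8)={n1}

φ for i: defs {n4,n5,n6,n7}
  DF⁺ = {n1,n7,n8}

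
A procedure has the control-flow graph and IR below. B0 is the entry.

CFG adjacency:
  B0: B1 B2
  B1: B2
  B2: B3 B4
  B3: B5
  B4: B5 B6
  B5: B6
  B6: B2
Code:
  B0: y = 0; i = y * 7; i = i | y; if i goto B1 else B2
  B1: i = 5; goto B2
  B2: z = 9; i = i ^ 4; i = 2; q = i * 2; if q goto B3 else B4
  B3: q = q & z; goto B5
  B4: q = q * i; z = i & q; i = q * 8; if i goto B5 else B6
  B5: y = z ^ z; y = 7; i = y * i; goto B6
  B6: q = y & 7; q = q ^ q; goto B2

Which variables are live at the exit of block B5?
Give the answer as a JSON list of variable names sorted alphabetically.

Answer: ["i", "y"]

Analysis:
Per-block:
  B0: def={i,y} ue=∅
  B1: def={i} ue=∅
  B2: def={i,q,z} ue={i}
  B3: def={q} ue={q,z}
  B4: def={i,q,z} ue={i,q}
  B5: def={i,y} ue={i,z}
  B6: def={q} ue={y}

Live sets:
  live B0: ∅→{i,y}
  live B1: {y}→{i,y}
  live B2: {i,y}→{i,q,y,z}
  live B3: {i,q,z}→{i,z}
  live B4: {i,q,y}→{i,y,z}
  live B5: {i,z}→{i,y}
  live B6: {i,y}→{i,y}

live-out(B5) = ["i", "y"]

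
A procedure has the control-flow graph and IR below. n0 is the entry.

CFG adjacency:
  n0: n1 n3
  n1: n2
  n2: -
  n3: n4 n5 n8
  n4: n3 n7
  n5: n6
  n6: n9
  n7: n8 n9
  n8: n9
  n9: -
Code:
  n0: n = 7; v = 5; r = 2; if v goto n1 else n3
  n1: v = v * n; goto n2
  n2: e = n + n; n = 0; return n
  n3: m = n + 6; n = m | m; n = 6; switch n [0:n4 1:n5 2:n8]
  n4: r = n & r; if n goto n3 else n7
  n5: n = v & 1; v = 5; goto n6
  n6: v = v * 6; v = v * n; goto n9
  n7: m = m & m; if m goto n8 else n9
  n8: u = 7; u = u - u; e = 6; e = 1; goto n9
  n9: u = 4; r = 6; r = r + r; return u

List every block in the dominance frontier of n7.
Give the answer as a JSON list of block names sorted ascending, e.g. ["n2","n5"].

Answer: ["n8", "n9"]

Derivation:
idom tree: n1←n0 n2←n1 n3←n0 n4←n3 n5←n3 n6←n5 n7←n4 n8←n3 n9←n3
Dom∩ at merges:
  n3: preds {n0,n4}: {n0} ∩ {n0,n3,n4} = {n0}; idom=n0
  n8: preds {n3,n7}: {n0,n3} ∩ {n0,n3,n4,n7} = {n0,n3}; idom=n3
  n9: preds {n6,n7,n8}: {n0,n3,n5,n6} ∩ {n0,n3,n4,n7} ∩ {n0,n3,n8} = {n0,n3}; idom=n3

Frontier:
  n3←n0: walk · to n0
  n3←n4: walk n4→n3 to n0
  n8←n3: walk · to n3
  n8←n7: walk n7→n4 to n3
  n9←n6: walk n6→n5 to n3
  n9←n7: walk n7→n4 to n3
  n9←n8: walk n8 to n3
  n0 → ∅
  n1 → ∅
  n2 → ∅
  n3 → {n3}
  n4 → {n3,n8,n9}
  n5 → {n9}
  n6 → {n9}
  n7 → {n8,n9}
  n8 → {n9}
  n9 → ∅

DF(n7) = ["n8", "n9"]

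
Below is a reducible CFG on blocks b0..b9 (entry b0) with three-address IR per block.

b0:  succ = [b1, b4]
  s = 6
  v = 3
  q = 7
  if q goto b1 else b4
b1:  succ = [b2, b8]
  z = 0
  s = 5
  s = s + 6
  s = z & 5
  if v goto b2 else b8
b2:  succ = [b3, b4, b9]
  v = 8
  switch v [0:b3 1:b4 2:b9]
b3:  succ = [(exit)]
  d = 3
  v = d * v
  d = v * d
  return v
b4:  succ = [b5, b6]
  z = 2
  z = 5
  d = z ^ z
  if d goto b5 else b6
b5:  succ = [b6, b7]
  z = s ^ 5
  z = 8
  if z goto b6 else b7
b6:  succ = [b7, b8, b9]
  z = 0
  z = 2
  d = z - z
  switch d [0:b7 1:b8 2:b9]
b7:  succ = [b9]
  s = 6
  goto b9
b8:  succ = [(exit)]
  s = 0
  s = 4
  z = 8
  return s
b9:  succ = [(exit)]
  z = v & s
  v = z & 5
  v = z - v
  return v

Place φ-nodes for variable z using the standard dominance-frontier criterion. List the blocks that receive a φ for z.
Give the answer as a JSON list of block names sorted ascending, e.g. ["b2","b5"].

idom tree: b1←b0 b2←b1 b3←b2 b4←b0 b5←b4 b6←b4 b7←b4 b8←b0 b9←b0
Dom at joins:
  b4: preds {b0,b2}: {b0} ∩ {b0,b1,b2} = {b0}; idom=b0
  b6: preds {b4,b5}: {b0,b4} ∩ {b0,b4,b5} = {b0,b4}; idom=b4
  b7: preds {b5,b6}: {b0,b4,b5} ∩ {b0,b4,b6} = {b0,b4}; idom=b4
  b8: preds {b1,b6}: {b0,b1} ∩ {b0,b4,b6} = {b0}; idom=b0
  b9: preds {b2,b6,b7}: {b0,b1,b2} ∩ {b0,b4,b6} ∩ {b0,b4,b7} = {b0}; idom=b0

DF walk-up:
  join b4 pred b0: · stop@b0
  join b4 pred b2: b2→b1 stop@b0
  join b6 pred b4: · stop@b4
  join b6 pred b5: b5 stop@b4
  join b7 pred b5: b5 stop@b4
  join b7 pred b6: b6 stop@b4
  join b8 pred b1: b1 stop@b0
  join b8 pred b6: b6→b4 stop@b0
  join b9 pred b2: b2→b1 stop@b0
  join b9 pred b6: b6→b4 stop@b0
  join b9 pred b7: b7→b4 stop@b0
  b0: DF=∅
  b1: DF={b4,b8,b9}
  b2: DF={b4,b9}
  b3: DF=∅
  b4: DF={b8,b9}
  b5: DF={b6,b7}
  b6: DF={b7,b8,b9}
  b7: DF={b9}
  b8: DF=∅
  b9: DF=∅

φ for z: defs {b1,b4,b5,b6,b8,b9}
  DF⁺ = {b4,b6,b7,b8,b9}

Answer: ["b4", "b6", "b7", "b8", "b9"]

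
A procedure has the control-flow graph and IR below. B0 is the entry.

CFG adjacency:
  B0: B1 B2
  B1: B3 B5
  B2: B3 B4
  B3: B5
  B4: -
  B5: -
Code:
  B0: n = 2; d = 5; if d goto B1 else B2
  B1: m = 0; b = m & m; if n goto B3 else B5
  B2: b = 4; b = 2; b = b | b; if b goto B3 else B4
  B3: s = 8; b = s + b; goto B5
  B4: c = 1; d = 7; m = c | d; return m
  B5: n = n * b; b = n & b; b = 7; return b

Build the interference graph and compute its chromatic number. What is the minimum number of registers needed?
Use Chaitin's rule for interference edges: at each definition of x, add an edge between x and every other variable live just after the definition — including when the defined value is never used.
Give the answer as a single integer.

def/use:
  B0 def {d,n} use ∅
  B1 def {b,m} use {n}
  B2 def {b} use ∅
  B3 def {b,s} use {b}
  B4 def {c,d,m} use ∅
  B5 def {b,n} use {b,n}

Backward fixpoint:
  live B0: ∅→{n}
  live B1: {n}→{b,n}
  live B2: {n}→{b,n}
  live B3: {b,n}→{b,n}
  live B4: ∅→∅
  live B5: {b,n}→∅

Interfere edges:
  b — {n,s}
  c — {d}
  d — {c,n}
  m — {n}
  n — {b,d,m,s}
  s — {b,n}

Chromatic number:
  lower bound: {b,n,s} mutually conflict ⇒ χ ≥ 3
  3-colouring: R0={c,n}  R1={b,d,m}  R2={s}
  χ = 3

Answer: 3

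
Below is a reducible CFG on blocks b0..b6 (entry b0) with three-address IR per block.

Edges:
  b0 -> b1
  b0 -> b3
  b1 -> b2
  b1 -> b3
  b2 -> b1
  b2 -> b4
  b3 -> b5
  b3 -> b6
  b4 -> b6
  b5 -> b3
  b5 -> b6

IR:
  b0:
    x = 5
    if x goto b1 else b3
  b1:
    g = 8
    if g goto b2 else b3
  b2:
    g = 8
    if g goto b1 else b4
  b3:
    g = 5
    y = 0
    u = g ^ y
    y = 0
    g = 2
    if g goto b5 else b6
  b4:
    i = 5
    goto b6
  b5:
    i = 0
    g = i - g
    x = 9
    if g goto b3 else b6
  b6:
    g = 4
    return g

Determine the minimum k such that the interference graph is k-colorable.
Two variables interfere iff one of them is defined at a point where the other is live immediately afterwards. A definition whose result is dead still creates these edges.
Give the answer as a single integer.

Block summaries:
  b0: {x} / ∅
  b1: {g} / ∅
  b2: {g} / ∅
  b3: {g,u,y} / ∅
  b4: {i} / ∅
  b5: {g,i,x} / {g}
  b6: {g} / ∅

Backward fixpoint:
  b0 li=∅ lo=∅
  b1 li=∅ lo=∅
  b2 li=∅ lo=∅
  b3 li=∅ lo={g}
  b4 li=∅ lo=∅
  b5 li={g} lo=∅
  b6 li=∅ lo=∅

Interfere edges:
  g — {i,x,y}
  i — {g}
  u — ∅
  x — {g}
  y — {g}

Colouring:
  clique {g,i} ⇒ need ≥ 2
  assign g→R0 i→R1 u→R0 x→R1 y→R1 — no edge inside a register ⇒ χ ≤ 2
  χ = 2

Answer: 2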